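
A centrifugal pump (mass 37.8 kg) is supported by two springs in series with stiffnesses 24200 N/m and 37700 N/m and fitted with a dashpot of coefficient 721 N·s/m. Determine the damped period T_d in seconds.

0.363 s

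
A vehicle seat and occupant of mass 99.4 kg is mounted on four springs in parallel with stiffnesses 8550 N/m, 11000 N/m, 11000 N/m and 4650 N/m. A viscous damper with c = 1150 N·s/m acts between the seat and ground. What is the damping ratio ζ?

Parallel springs add: k_eq = 8550 + 11000 + 11000 + 4650 = 35200 N/m.
ω_n = √(k_eq/m) = √(35200/99.4) = 18.82 rad/s.
Critical damping c_c = 2√(k_eq·m) = 2√(35200 × 99.4) = 3741 N·s/m, so ζ = c/c_c = 1150/3741 = 0.3074.

0.307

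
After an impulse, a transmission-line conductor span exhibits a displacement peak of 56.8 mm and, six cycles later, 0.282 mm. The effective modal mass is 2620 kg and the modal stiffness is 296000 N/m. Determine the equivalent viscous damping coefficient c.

7760 N·s/m

Logarithmic decrement δ = (1/n)·ln(x₀/x_n) = (1/6)·ln(56.8/0.282) = (1/6)·ln(201.4) = 0.8842.
ζ = δ/√(4π² + δ²) = 0.8842/√(39.48 + 0.782) = 0.8842/6.345 = 0.1394.
c = ζ · 2√(km) = 0.1394 × 2√(296000 × 2620) = 0.1394 × 55700 = 7762 N·s/m.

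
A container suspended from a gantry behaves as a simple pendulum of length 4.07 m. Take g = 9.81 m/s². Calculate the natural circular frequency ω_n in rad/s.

For a simple pendulum ω_n = √(g/L) = √(9.81/4.07) = √2.410 = 1.553 rad/s.

1.55 rad/s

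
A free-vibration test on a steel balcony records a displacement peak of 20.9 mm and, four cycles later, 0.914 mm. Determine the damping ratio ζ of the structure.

Logarithmic decrement δ = (1/n)·ln(x₀/x_n) = (1/4)·ln(20.9/0.914) = (1/4)·ln(22.87) = 0.7824.
ζ = δ/√(4π² + δ²) = 0.7824/√(39.48 + 0.612) = 0.7824/6.332 = 0.1236.

0.124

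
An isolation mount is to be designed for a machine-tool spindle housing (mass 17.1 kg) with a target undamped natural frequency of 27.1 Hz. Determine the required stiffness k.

496000 N/m

ω_n = 2πf_n = 2π × 27.1 = 170.3 rad/s.
k = m·ω_n² = 17.1 × 170.3² = 17.1 × 28990 = 495800 N/m.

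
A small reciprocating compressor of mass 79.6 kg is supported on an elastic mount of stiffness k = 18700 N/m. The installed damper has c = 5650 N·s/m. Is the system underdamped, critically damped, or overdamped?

overdamped

c_c = 2√(k·m) = 2440 N·s/m; ζ = c/c_c = 5650/2440 = 2.32.
Since ζ > 1 the system is overdamped.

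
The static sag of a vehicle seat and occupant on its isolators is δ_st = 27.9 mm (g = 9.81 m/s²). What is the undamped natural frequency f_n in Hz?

2.98 Hz

ω_n = √(g/δ_st) = √(9.81/0.0279) = √351.6 = 18.75 rad/s.
f_n = ω_n/(2π) = 18.75/6.283 = 2.984 Hz.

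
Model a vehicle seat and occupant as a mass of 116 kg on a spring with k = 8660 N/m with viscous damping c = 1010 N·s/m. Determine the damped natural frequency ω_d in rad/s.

ω_n = √(k/m) = √(8660/116) = 8.640 rad/s.
Critical damping c_c = 2√(k·m) = 2√(8660 × 116) = 2005 N·s/m, so ζ = c/c_c = 1010/2005 = 0.5039.
ω_d = ω_n√(1 − ζ²) = 8.640 × √(1 − 0.254) = 7.463 rad/s.

7.46 rad/s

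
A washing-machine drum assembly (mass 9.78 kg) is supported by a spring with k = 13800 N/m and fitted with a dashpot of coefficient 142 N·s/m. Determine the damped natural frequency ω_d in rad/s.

36.9 rad/s

ω_n = √(k/m) = √(13800/9.78) = 37.56 rad/s.
Critical damping c_c = 2√(k·m) = 2√(13800 × 9.78) = 734.7 N·s/m, so ζ = c/c_c = 142/734.7 = 0.1933.
ω_d = ω_n√(1 − ζ²) = 37.56 × √(1 − 0.0374) = 36.86 rad/s.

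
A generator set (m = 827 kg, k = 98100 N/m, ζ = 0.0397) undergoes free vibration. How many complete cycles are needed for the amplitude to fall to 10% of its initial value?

10 cycles

Logarithmic decrement δ = 2πζ/√(1 − ζ²) = 2π × 0.03970/√(1 − 0.00158) = 0.2496.
x_n/x₀ = e^(−nδ) ≤ 0.1; take ln: n ≥ ln(1/0.1)/δ = 2.303/0.2496 = 9.224.
So 10 complete cycles are required.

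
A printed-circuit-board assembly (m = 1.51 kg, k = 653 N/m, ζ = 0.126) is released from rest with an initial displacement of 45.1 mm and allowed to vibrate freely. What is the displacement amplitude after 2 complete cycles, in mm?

9.14 mm

Logarithmic decrement δ = 2πζ/√(1 − ζ²) = 2π × 0.1260/√(1 − 0.0159) = 0.7980.
After n cycles, x_n/x₀ = e^(−nδ), so x_2 = 45.1 × e^(−2 × 0.7980) = 45.1 × 0.2027 = 9.141 mm.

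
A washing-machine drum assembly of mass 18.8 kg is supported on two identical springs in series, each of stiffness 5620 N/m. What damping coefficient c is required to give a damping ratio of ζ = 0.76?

349 N·s/m

Series springs: 1/k_eq = 2/5620, so k_eq = 5620/2 = 2810 N/m.
c_c = 2√(k_eq·m) = 2√(2810 × 18.8) = 459.7 N·s/m.
c = ζ·c_c = 0.76 × 459.7 = 349.4 N·s/m.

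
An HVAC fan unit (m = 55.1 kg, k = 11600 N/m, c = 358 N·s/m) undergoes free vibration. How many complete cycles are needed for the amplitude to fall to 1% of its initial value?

4 cycles

ζ = c/(2√(km)) = 358/(2√(11600 × 55.1)) = 358/1599 = 0.2239.
Logarithmic decrement δ = 2πζ/√(1 − ζ²) = 2π × 0.2239/√(1 − 0.0501) = 1.443.
x_n/x₀ = e^(−nδ) ≤ 0.01; take ln: n ≥ ln(1/0.01)/δ = 4.605/1.443 = 3.190.
So 4 complete cycles are required.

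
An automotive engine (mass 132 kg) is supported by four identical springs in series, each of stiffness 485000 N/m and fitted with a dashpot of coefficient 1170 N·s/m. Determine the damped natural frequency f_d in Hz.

4.77 Hz

Series springs: 1/k_eq = 4/485000, so k_eq = 485000/4 = 121200 N/m.
ω_n = √(k_eq/m) = √(121200/132) = 30.31 rad/s.
Critical damping c_c = 2√(k_eq·m) = 2√(121200 × 132) = 8001 N·s/m, so ζ = c/c_c = 1170/8001 = 0.1462.
ω_d = ω_n√(1 − ζ²) = 30.31 × √(1 − 0.0214) = 29.98 rad/s.
f_d = ω_d/(2π) = 4.772 Hz.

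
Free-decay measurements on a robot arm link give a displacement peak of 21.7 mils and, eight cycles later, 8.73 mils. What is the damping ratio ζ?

Logarithmic decrement δ = (1/n)·ln(x₀/x_n) = (1/8)·ln(21.7/8.73) = (1/8)·ln(2.486) = 0.1138.
ζ = δ/√(4π² + δ²) = 0.1138/√(39.48 + 0.0130) = 0.1138/6.284 = 0.01811.

0.0181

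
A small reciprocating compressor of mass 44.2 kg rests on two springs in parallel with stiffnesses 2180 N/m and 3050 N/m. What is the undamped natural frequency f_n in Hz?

1.73 Hz

Parallel springs add: k_eq = 2180 + 3050 = 5230 N/m.
ω_n = √(k_eq/m) = √(5230/44.2) = √118.3 = 10.88 rad/s.
f_n = ω_n/(2π) = 10.88/6.283 = 1.731 Hz.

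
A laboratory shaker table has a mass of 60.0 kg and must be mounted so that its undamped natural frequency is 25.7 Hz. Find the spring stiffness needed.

ω_n = 2πf_n = 2π × 25.7 = 161.5 rad/s.
k = m·ω_n² = 60.0 × 161.5² = 60.0 × 26080 = 1565000 N/m.

1560000 N/m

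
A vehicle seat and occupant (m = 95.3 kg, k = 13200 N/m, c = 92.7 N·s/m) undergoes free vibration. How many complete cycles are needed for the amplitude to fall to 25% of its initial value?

6 cycles

ζ = c/(2√(km)) = 92.7/(2√(13200 × 95.3)) = 92.7/2243 = 0.04133.
Logarithmic decrement δ = 2πζ/√(1 − ζ²) = 2π × 0.04133/√(1 − 0.00171) = 0.2599.
x_n/x₀ = e^(−nδ) ≤ 0.25; take ln: n ≥ ln(1/0.25)/δ = 1.386/0.2599 = 5.334.
So 6 complete cycles are required.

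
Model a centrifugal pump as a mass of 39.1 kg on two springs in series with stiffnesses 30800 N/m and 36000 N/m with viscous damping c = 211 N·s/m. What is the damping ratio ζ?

0.131

Series springs: 1/k_eq = 1/30800 + 1/36000 = 6.025×10^-5, so k_eq = 16600 N/m.
ω_n = √(k_eq/m) = √(16600/39.1) = 20.60 rad/s.
Critical damping c_c = 2√(k_eq·m) = 2√(16600 × 39.1) = 1611 N·s/m, so ζ = c/c_c = 211/1611 = 0.1310.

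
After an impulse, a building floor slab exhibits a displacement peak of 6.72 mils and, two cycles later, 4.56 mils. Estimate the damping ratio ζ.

0.0308

Logarithmic decrement δ = (1/n)·ln(x₀/x_n) = (1/2)·ln(6.72/4.56) = (1/2)·ln(1.474) = 0.1939.
ζ = δ/√(4π² + δ²) = 0.1939/√(39.48 + 0.0376) = 0.1939/6.286 = 0.03084.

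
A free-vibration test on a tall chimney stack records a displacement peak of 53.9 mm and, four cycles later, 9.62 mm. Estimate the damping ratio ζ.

Logarithmic decrement δ = (1/n)·ln(x₀/x_n) = (1/4)·ln(53.9/9.62) = (1/4)·ln(5.603) = 0.4308.
ζ = δ/√(4π² + δ²) = 0.4308/√(39.48 + 0.186) = 0.4308/6.298 = 0.06841.

0.0684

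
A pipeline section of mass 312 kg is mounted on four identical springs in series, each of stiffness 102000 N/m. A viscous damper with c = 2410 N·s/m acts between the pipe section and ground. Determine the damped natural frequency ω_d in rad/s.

Series springs: 1/k_eq = 4/102000, so k_eq = 102000/4 = 25500 N/m.
ω_n = √(k_eq/m) = √(25500/312) = 9.041 rad/s.
Critical damping c_c = 2√(k_eq·m) = 2√(25500 × 312) = 5641 N·s/m, so ζ = c/c_c = 2410/5641 = 0.4272.
ω_d = ω_n√(1 − ζ²) = 9.041 × √(1 − 0.183) = 8.174 rad/s.

8.17 rad/s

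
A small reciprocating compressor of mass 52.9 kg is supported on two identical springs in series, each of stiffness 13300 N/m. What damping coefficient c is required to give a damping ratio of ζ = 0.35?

Series springs: 1/k_eq = 2/13300, so k_eq = 13300/2 = 6650 N/m.
c_c = 2√(k_eq·m) = 2√(6650 × 52.9) = 1186 N·s/m.
c = ζ·c_c = 0.35 × 1186 = 415.2 N·s/m.

415 N·s/m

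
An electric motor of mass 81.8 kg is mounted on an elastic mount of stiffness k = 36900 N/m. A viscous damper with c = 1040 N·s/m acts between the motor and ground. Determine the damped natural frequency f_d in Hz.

3.23 Hz

ω_n = √(k/m) = √(36900/81.8) = 21.24 rad/s.
Critical damping c_c = 2√(k·m) = 2√(36900 × 81.8) = 3475 N·s/m, so ζ = c/c_c = 1040/3475 = 0.2993.
ω_d = ω_n√(1 − ζ²) = 21.24 × √(1 − 0.0896) = 20.27 rad/s.
f_d = ω_d/(2π) = 3.225 Hz.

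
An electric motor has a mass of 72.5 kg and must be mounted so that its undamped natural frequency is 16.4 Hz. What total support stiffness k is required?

770000 N/m

ω_n = 2πf_n = 2π × 16.4 = 103.0 rad/s.
k = m·ω_n² = 72.5 × 103.0² = 72.5 × 10620 = 769800 N/m.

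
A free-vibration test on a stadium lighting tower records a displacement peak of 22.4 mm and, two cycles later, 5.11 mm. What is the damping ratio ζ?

0.117

Logarithmic decrement δ = (1/n)·ln(x₀/x_n) = (1/2)·ln(22.4/5.11) = (1/2)·ln(4.384) = 0.7389.
ζ = δ/√(4π² + δ²) = 0.7389/√(39.48 + 0.546) = 0.7389/6.326 = 0.1168.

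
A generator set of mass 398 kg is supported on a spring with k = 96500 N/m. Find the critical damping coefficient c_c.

c_c = 2√(k·m) = 2√(96500 × 398) = 2 × 6197 = 12390 N·s/m.

12400 N·s/m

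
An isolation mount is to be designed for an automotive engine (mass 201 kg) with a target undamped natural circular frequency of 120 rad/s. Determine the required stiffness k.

k = m·ω_n² = 201 × 120.0² = 201 × 14400 = 2894000 N/m.

2890000 N/m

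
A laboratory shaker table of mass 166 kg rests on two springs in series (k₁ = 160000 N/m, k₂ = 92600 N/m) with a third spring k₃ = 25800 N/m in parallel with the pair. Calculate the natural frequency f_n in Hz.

3.59 Hz

Series pair: k_s = k₁k₂/(k₁+k₂) = (160000)(92600)/(160000 + 92600) = 58650 N/m. In parallel with k₃: k_eq = 58650 + 25800 = 84450 N/m.
ω_n = √(k_eq/m) = √(84450/166) = √508.8 = 22.56 rad/s.
f_n = ω_n/(2π) = 22.56/6.283 = 3.590 Hz.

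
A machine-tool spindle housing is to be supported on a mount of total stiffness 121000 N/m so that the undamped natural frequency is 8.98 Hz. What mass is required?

38.0 kg

ω_n = 2πf_n = 2π × 8.98 = 56.42 rad/s.
m = k/ω_n² = 121000/56.42² = 121000/3184 = 38.01 kg.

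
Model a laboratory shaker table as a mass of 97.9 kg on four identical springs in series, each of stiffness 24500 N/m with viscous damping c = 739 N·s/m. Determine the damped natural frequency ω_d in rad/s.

Series springs: 1/k_eq = 4/24500, so k_eq = 24500/4 = 6125 N/m.
ω_n = √(k_eq/m) = √(6125/97.9) = 7.910 rad/s.
Critical damping c_c = 2√(k_eq·m) = 2√(6125 × 97.9) = 1549 N·s/m, so ζ = c/c_c = 739/1549 = 0.4772.
ω_d = ω_n√(1 − ζ²) = 7.910 × √(1 − 0.228) = 6.951 rad/s.

6.95 rad/s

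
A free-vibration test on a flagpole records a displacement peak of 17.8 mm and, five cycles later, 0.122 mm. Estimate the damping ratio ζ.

0.157

Logarithmic decrement δ = (1/n)·ln(x₀/x_n) = (1/5)·ln(17.8/0.122) = (1/5)·ln(145.9) = 0.9966.
ζ = δ/√(4π² + δ²) = 0.9966/√(39.48 + 0.993) = 0.9966/6.362 = 0.1567.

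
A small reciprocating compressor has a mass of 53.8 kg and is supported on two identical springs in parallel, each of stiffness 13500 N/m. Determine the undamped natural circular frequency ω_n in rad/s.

Parallel springs add: k_eq = 2 × 13500 = 27000 N/m.
ω_n = √(k_eq/m) = √(27000/53.8) = √501.9 = 22.40 rad/s.

22.4 rad/s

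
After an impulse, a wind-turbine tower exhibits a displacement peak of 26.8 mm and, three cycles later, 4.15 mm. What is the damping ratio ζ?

0.0985

Logarithmic decrement δ = (1/n)·ln(x₀/x_n) = (1/3)·ln(26.8/4.15) = (1/3)·ln(6.458) = 0.6218.
ζ = δ/√(4π² + δ²) = 0.6218/√(39.48 + 0.387) = 0.6218/6.314 = 0.09848.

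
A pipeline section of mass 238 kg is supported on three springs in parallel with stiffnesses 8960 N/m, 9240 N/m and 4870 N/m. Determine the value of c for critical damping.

4690 N·s/m

Parallel springs add: k_eq = 8960 + 9240 + 4870 = 23070 N/m.
c_c = 2√(k_eq·m) = 2√(23070 × 238) = 2 × 2343 = 4686 N·s/m.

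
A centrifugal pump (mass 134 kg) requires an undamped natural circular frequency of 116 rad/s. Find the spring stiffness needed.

k = m·ω_n² = 134 × 116.0² = 134 × 13460 = 1803000 N/m.

1800000 N/m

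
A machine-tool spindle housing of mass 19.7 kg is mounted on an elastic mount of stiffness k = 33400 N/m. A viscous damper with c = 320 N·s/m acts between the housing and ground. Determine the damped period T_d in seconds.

0.156 s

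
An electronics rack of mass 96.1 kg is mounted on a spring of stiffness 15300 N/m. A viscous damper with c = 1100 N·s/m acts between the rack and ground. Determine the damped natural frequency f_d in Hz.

1.79 Hz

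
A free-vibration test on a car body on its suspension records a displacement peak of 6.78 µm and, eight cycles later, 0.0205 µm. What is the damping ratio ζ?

Logarithmic decrement δ = (1/n)·ln(x₀/x_n) = (1/8)·ln(6.78/0.0205) = (1/8)·ln(330.7) = 0.7252.
ζ = δ/√(4π² + δ²) = 0.7252/√(39.48 + 0.526) = 0.7252/6.325 = 0.1147.

0.115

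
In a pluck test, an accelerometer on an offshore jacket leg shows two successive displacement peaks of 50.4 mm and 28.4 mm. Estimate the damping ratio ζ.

0.0909

Logarithmic decrement δ = (1/n)·ln(x₀/x_n) = (1/1)·ln(50.4/28.4) = (1/1)·ln(1.775) = 0.5736.
ζ = δ/√(4π² + δ²) = 0.5736/√(39.48 + 0.329) = 0.5736/6.309 = 0.09091.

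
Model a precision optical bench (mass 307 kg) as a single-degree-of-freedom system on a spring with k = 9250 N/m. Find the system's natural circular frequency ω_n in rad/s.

5.49 rad/s

ω_n = √(k/m) = √(9250/307) = √30.13 = 5.489 rad/s.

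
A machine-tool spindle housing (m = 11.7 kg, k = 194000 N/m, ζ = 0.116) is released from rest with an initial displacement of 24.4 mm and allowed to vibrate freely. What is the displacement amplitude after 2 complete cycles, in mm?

Logarithmic decrement δ = 2πζ/√(1 − ζ²) = 2π × 0.1160/√(1 − 0.0135) = 0.7338.
After n cycles, x_n/x₀ = e^(−nδ), so x_2 = 24.4 × e^(−2 × 0.7338) = 24.4 × 0.2305 = 5.624 mm.

5.62 mm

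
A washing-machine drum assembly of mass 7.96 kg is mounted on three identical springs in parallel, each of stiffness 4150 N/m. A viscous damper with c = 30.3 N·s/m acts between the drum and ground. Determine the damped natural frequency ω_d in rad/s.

Parallel springs add: k_eq = 3 × 4150 = 12450 N/m.
ω_n = √(k_eq/m) = √(12450/7.96) = 39.55 rad/s.
Critical damping c_c = 2√(k_eq·m) = 2√(12450 × 7.96) = 629.6 N·s/m, so ζ = c/c_c = 30.3/629.6 = 0.04813.
ω_d = ω_n√(1 − ζ²) = 39.55 × √(1 − 0.00232) = 39.50 rad/s.

39.5 rad/s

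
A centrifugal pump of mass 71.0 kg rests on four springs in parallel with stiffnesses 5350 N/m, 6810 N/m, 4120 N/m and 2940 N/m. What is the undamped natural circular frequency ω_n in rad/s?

16.5 rad/s

Parallel springs add: k_eq = 5350 + 6810 + 4120 + 2940 = 19220 N/m.
ω_n = √(k_eq/m) = √(19220/71.0) = √270.7 = 16.45 rad/s.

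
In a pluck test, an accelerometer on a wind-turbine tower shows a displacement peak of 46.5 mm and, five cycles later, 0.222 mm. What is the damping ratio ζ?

Logarithmic decrement δ = (1/n)·ln(x₀/x_n) = (1/5)·ln(46.5/0.222) = (1/5)·ln(209.5) = 1.069.
ζ = δ/√(4π² + δ²) = 1.069/√(39.48 + 1.14) = 1.069/6.373 = 0.1677.

0.168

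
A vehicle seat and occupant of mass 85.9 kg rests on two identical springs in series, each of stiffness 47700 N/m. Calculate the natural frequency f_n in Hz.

2.65 Hz

Series springs: 1/k_eq = 2/47700, so k_eq = 47700/2 = 23850 N/m.
ω_n = √(k_eq/m) = √(23850/85.9) = √277.6 = 16.66 rad/s.
f_n = ω_n/(2π) = 16.66/6.283 = 2.652 Hz.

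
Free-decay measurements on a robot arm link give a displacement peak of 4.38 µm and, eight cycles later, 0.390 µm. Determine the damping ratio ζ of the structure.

Logarithmic decrement δ = (1/n)·ln(x₀/x_n) = (1/8)·ln(4.38/0.390) = (1/8)·ln(11.23) = 0.3023.
ζ = δ/√(4π² + δ²) = 0.3023/√(39.48 + 0.0914) = 0.3023/6.290 = 0.04806.

0.0481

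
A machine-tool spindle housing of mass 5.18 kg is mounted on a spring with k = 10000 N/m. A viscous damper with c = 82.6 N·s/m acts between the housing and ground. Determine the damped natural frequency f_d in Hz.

6.88 Hz

ω_n = √(k/m) = √(10000/5.18) = 43.94 rad/s.
Critical damping c_c = 2√(k·m) = 2√(10000 × 5.18) = 455.2 N·s/m, so ζ = c/c_c = 82.6/455.2 = 0.1815.
ω_d = ω_n√(1 − ζ²) = 43.94 × √(1 − 0.0329) = 43.21 rad/s.
f_d = ω_d/(2π) = 6.877 Hz.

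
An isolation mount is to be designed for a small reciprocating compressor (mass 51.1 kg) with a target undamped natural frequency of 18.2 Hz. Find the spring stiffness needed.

668000 N/m

ω_n = 2πf_n = 2π × 18.2 = 114.4 rad/s.
k = m·ω_n² = 51.1 × 114.4² = 51.1 × 13080 = 668200 N/m.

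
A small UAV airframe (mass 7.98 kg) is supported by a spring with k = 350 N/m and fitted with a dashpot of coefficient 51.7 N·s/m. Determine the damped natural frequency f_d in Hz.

0.919 Hz

ω_n = √(k/m) = √(350.0/7.98) = 6.623 rad/s.
Critical damping c_c = 2√(k·m) = 2√(350.0 × 7.98) = 105.7 N·s/m, so ζ = c/c_c = 51.7/105.7 = 0.4891.
ω_d = ω_n√(1 − ζ²) = 6.623 × √(1 − 0.239) = 5.776 rad/s.
f_d = ω_d/(2π) = 0.9193 Hz.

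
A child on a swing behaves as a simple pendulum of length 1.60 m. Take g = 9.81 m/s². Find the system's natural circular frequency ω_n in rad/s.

For a simple pendulum ω_n = √(g/L) = √(9.81/1.60) = √6.131 = 2.476 rad/s.

2.48 rad/s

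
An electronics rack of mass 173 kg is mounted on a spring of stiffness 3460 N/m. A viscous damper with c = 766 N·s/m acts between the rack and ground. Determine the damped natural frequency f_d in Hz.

ω_n = √(k/m) = √(3460/173) = 4.472 rad/s.
Critical damping c_c = 2√(k·m) = 2√(3460 × 173) = 1547 N·s/m, so ζ = c/c_c = 766/1547 = 0.4950.
ω_d = ω_n√(1 − ζ²) = 4.472 × √(1 − 0.245) = 3.886 rad/s.
f_d = ω_d/(2π) = 0.6184 Hz.

0.618 Hz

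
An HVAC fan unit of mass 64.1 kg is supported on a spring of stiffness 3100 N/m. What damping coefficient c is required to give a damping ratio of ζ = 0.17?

c_c = 2√(k·m) = 2√(3100 × 64.1) = 891.5 N·s/m.
c = ζ·c_c = 0.17 × 891.5 = 151.6 N·s/m.

152 N·s/m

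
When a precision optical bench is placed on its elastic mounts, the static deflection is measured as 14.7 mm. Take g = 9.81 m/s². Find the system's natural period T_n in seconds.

0.243 s

ω_n = √(g/δ_st) = √(9.81/0.0147) = √667.3 = 25.83 rad/s.
T_n = 2π/ω_n = 6.283/25.83 = 0.2432 s.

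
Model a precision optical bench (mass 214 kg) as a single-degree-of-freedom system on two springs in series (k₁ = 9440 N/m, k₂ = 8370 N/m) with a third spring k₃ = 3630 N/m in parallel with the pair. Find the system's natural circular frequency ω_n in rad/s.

Series pair: k_s = k₁k₂/(k₁+k₂) = (9440)(8370)/(9440 + 8370) = 4436 N/m. In parallel with k₃: k_eq = 4436 + 3630 = 8066 N/m.
ω_n = √(k_eq/m) = √(8066/214) = √37.69 = 6.140 rad/s.

6.14 rad/s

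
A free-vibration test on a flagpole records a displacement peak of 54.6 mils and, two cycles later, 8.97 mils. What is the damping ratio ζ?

Logarithmic decrement δ = (1/n)·ln(x₀/x_n) = (1/2)·ln(54.6/8.97) = (1/2)·ln(6.087) = 0.9031.
ζ = δ/√(4π² + δ²) = 0.9031/√(39.48 + 0.816) = 0.9031/6.348 = 0.1423.

0.142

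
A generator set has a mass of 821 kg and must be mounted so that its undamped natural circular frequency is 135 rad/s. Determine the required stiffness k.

15000000 N/m

k = m·ω_n² = 821 × 135.0² = 821 × 18220 = 14960000 N/m.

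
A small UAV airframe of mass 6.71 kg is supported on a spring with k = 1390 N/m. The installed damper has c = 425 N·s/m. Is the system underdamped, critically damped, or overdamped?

c_c = 2√(k·m) = 193.2 N·s/m; ζ = c/c_c = 425/193.2 = 2.20.
Since ζ > 1 the system is overdamped.

overdamped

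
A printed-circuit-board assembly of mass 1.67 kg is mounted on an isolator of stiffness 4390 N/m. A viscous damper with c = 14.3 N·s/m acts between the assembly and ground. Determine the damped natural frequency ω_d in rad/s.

51.1 rad/s

ω_n = √(k/m) = √(4390/1.67) = 51.27 rad/s.
Critical damping c_c = 2√(k·m) = 2√(4390 × 1.67) = 171.2 N·s/m, so ζ = c/c_c = 14.3/171.2 = 0.08351.
ω_d = ω_n√(1 − ζ²) = 51.27 × √(1 − 0.00697) = 51.09 rad/s.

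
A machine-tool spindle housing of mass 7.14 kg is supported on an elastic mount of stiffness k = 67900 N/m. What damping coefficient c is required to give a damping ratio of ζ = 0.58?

808 N·s/m

c_c = 2√(k·m) = 2√(67900 × 7.14) = 1393 N·s/m.
c = ζ·c_c = 0.58 × 1393 = 807.7 N·s/m.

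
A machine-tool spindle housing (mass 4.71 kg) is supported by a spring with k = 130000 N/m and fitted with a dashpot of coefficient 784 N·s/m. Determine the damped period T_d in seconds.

ω_n = √(k/m) = √(130000/4.71) = 166.1 rad/s.
Critical damping c_c = 2√(k·m) = 2√(130000 × 4.71) = 1565 N·s/m, so ζ = c/c_c = 784/1565 = 0.5010.
ω_d = ω_n√(1 − ζ²) = 166.1 × √(1 − 0.251) = 143.8 rad/s.
T_d = 2π/ω_d = 0.04370 s.

0.0437 s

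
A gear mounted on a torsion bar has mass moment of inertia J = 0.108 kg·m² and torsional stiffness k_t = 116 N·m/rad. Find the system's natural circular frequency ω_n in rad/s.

32.8 rad/s

ω_n = √(k_t/J) = √(116/0.108) = √1074 = 32.77 rad/s.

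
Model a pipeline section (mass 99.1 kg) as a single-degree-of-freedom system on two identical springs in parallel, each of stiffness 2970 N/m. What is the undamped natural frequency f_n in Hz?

Parallel springs add: k_eq = 2 × 2970 = 5940 N/m.
ω_n = √(k_eq/m) = √(5940/99.1) = √59.94 = 7.742 rad/s.
f_n = ω_n/(2π) = 7.742/6.283 = 1.232 Hz.

1.23 Hz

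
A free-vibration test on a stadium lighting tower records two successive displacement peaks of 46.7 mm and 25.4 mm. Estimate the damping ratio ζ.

Logarithmic decrement δ = (1/n)·ln(x₀/x_n) = (1/1)·ln(46.7/25.4) = (1/1)·ln(1.839) = 0.6090.
ζ = δ/√(4π² + δ²) = 0.6090/√(39.48 + 0.371) = 0.6090/6.313 = 0.09647.

0.0965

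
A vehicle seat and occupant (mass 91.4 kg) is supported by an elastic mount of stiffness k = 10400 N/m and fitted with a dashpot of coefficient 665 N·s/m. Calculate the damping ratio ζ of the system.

0.341

ω_n = √(k/m) = √(10400/91.4) = 10.67 rad/s.
Critical damping c_c = 2√(k·m) = 2√(10400 × 91.4) = 1950 N·s/m, so ζ = c/c_c = 665/1950 = 0.3410.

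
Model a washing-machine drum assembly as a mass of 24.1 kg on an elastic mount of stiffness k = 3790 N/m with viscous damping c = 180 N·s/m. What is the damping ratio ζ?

ω_n = √(k/m) = √(3790/24.1) = 12.54 rad/s.
Critical damping c_c = 2√(k·m) = 2√(3790 × 24.1) = 604.4 N·s/m, so ζ = c/c_c = 180/604.4 = 0.2978.

0.298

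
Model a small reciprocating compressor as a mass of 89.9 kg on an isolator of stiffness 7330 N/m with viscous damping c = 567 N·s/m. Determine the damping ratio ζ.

0.349

ω_n = √(k/m) = √(7330/89.9) = 9.030 rad/s.
Critical damping c_c = 2√(k·m) = 2√(7330 × 89.9) = 1624 N·s/m, so ζ = c/c_c = 567/1624 = 0.3492.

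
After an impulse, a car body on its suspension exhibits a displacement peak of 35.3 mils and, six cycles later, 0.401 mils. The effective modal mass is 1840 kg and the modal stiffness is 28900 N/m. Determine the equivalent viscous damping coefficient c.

1720 N·s/m

Logarithmic decrement δ = (1/n)·ln(x₀/x_n) = (1/6)·ln(35.3/0.401) = (1/6)·ln(88.03) = 0.7463.
ζ = δ/√(4π² + δ²) = 0.7463/√(39.48 + 0.557) = 0.7463/6.327 = 0.1179.
c = ζ · 2√(km) = 0.1179 × 2√(28900 × 1840) = 0.1179 × 14580 = 1720 N·s/m.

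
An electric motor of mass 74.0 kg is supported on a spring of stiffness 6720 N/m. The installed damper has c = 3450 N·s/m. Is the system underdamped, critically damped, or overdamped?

c_c = 2√(k·m) = 1410 N·s/m; ζ = c/c_c = 3450/1410 = 2.45.
Since ζ > 1 the system is overdamped.

overdamped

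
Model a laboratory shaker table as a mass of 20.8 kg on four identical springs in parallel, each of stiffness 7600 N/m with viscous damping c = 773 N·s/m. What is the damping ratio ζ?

0.486

Parallel springs add: k_eq = 4 × 7600 = 30400 N/m.
ω_n = √(k_eq/m) = √(30400/20.8) = 38.23 rad/s.
Critical damping c_c = 2√(k_eq·m) = 2√(30400 × 20.8) = 1590 N·s/m, so ζ = c/c_c = 773/1590 = 0.4861.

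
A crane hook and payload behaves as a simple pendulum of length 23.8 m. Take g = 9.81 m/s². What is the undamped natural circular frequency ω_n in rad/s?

0.642 rad/s

For a simple pendulum ω_n = √(g/L) = √(9.81/23.8) = √0.4122 = 0.6420 rad/s.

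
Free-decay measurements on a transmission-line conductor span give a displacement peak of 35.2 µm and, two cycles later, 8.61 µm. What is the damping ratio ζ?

Logarithmic decrement δ = (1/n)·ln(x₀/x_n) = (1/2)·ln(35.2/8.61) = (1/2)·ln(4.088) = 0.7041.
ζ = δ/√(4π² + δ²) = 0.7041/√(39.48 + 0.496) = 0.7041/6.323 = 0.1114.

0.111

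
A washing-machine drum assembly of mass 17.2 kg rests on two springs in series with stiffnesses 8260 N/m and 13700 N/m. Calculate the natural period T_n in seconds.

0.363 s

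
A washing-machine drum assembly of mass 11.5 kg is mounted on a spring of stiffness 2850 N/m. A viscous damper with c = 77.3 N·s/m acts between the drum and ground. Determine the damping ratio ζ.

ω_n = √(k/m) = √(2850/11.5) = 15.74 rad/s.
Critical damping c_c = 2√(k·m) = 2√(2850 × 11.5) = 362.1 N·s/m, so ζ = c/c_c = 77.3/362.1 = 0.2135.

0.213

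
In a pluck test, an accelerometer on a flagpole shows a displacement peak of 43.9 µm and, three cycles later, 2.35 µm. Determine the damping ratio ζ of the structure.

0.153

Logarithmic decrement δ = (1/n)·ln(x₀/x_n) = (1/3)·ln(43.9/2.35) = (1/3)·ln(18.68) = 0.9758.
ζ = δ/√(4π² + δ²) = 0.9758/√(39.48 + 0.952) = 0.9758/6.359 = 0.1535.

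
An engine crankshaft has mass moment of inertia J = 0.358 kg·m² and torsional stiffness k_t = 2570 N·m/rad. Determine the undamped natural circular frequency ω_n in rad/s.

84.7 rad/s

ω_n = √(k_t/J) = √(2570/0.358) = √7179 = 84.73 rad/s.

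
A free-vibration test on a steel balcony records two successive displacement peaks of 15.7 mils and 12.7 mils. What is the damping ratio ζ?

Logarithmic decrement δ = (1/n)·ln(x₀/x_n) = (1/1)·ln(15.7/12.7) = (1/1)·ln(1.236) = 0.2121.
ζ = δ/√(4π² + δ²) = 0.2121/√(39.48 + 0.0450) = 0.2121/6.287 = 0.03373.

0.0337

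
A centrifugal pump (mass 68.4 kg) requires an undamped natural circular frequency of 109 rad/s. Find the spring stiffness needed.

k = m·ω_n² = 68.4 × 109.0² = 68.4 × 11880 = 812700 N/m.

813000 N/m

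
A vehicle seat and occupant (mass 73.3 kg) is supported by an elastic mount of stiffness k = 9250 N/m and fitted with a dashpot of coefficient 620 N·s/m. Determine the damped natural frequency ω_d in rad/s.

ω_n = √(k/m) = √(9250/73.3) = 11.23 rad/s.
Critical damping c_c = 2√(k·m) = 2√(9250 × 73.3) = 1647 N·s/m, so ζ = c/c_c = 620/1647 = 0.3765.
ω_d = ω_n√(1 − ζ²) = 11.23 × √(1 − 0.142) = 10.41 rad/s.

10.4 rad/s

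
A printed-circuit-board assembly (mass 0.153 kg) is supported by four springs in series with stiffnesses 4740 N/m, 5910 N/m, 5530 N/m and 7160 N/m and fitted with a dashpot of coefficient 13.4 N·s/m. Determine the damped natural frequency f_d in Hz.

Series springs: 1/k_eq = 1/4740 + 1/5910 + 1/5530 + 1/7160 = 0.0007007, so k_eq = 1427 N/m.
ω_n = √(k_eq/m) = √(1427/0.153) = 96.58 rad/s.
Critical damping c_c = 2√(k_eq·m) = 2√(1427 × 0.153) = 29.55 N·s/m, so ζ = c/c_c = 13.4/29.55 = 0.4534.
ω_d = ω_n√(1 − ζ²) = 96.58 × √(1 − 0.206) = 86.08 rad/s.
f_d = ω_d/(2π) = 13.70 Hz.

13.7 Hz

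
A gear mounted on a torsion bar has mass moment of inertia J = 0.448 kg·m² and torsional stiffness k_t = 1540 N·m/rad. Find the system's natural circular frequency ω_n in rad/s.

58.6 rad/s

ω_n = √(k_t/J) = √(1540/0.448) = √3438 = 58.63 rad/s.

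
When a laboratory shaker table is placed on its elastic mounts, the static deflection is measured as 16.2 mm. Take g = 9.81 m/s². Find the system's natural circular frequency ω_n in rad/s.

ω_n = √(g/δ_st) = √(9.81/0.0162) = √605.6 = 24.61 rad/s.

24.6 rad/s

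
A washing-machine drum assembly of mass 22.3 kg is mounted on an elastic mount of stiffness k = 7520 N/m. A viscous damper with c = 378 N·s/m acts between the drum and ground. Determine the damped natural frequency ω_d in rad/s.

16.3 rad/s

ω_n = √(k/m) = √(7520/22.3) = 18.36 rad/s.
Critical damping c_c = 2√(k·m) = 2√(7520 × 22.3) = 819.0 N·s/m, so ζ = c/c_c = 378/819.0 = 0.4615.
ω_d = ω_n√(1 − ζ²) = 18.36 × √(1 − 0.213) = 16.29 rad/s.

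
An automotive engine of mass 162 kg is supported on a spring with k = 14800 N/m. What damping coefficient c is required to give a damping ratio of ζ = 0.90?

2790 N·s/m

c_c = 2√(k·m) = 2√(14800 × 162) = 3097 N·s/m.
c = ζ·c_c = 0.90 × 3097 = 2787 N·s/m.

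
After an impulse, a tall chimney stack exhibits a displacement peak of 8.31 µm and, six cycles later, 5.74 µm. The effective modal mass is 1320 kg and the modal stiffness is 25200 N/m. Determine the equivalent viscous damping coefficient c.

Logarithmic decrement δ = (1/n)·ln(x₀/x_n) = (1/6)·ln(8.31/5.74) = (1/6)·ln(1.448) = 0.06167.
ζ = δ/√(4π² + δ²) = 0.06167/√(39.48 + 0.00380) = 0.06167/6.283 = 0.009814.
c = ζ · 2√(km) = 0.009814 × 2√(25200 × 1320) = 0.009814 × 11530 = 113.2 N·s/m.

113 N·s/m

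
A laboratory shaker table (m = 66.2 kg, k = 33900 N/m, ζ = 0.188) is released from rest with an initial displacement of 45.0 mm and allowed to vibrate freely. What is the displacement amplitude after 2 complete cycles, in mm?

Logarithmic decrement δ = 2πζ/√(1 − ζ²) = 2π × 0.1880/√(1 − 0.0353) = 1.203.
After n cycles, x_n/x₀ = e^(−nδ), so x_2 = 45.0 × e^(−2 × 1.203) = 45.0 × 0.09023 = 4.060 mm.

4.06 mm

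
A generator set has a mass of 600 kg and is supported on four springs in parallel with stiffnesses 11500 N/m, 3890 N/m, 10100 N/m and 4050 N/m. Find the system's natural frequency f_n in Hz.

1.12 Hz

Parallel springs add: k_eq = 11500 + 3890 + 10100 + 4050 = 29540 N/m.
ω_n = √(k_eq/m) = √(29540/600) = √49.23 = 7.017 rad/s.
f_n = ω_n/(2π) = 7.017/6.283 = 1.117 Hz.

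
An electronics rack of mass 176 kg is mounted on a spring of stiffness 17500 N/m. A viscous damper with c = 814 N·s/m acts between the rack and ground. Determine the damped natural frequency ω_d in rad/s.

9.70 rad/s

ω_n = √(k/m) = √(17500/176) = 9.972 rad/s.
Critical damping c_c = 2√(k·m) = 2√(17500 × 176) = 3510 N·s/m, so ζ = c/c_c = 814/3510 = 0.2319.
ω_d = ω_n√(1 − ζ²) = 9.972 × √(1 − 0.0538) = 9.700 rad/s.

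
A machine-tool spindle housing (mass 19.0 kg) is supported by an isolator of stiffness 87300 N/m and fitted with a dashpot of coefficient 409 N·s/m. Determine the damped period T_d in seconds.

ω_n = √(k/m) = √(87300/19.0) = 67.78 rad/s.
Critical damping c_c = 2√(k·m) = 2√(87300 × 19.0) = 2576 N·s/m, so ζ = c/c_c = 409/2576 = 0.1588.
ω_d = ω_n√(1 − ζ²) = 67.78 × √(1 − 0.0252) = 66.92 rad/s.
T_d = 2π/ω_d = 0.09388 s.

0.0939 s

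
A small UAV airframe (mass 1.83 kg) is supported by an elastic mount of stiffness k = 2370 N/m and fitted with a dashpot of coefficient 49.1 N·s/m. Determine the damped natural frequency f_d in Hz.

5.31 Hz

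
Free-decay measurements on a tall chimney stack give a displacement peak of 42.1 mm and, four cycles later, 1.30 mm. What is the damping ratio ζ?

0.137

Logarithmic decrement δ = (1/n)·ln(x₀/x_n) = (1/4)·ln(42.1/1.30) = (1/4)·ln(32.38) = 0.8694.
ζ = δ/√(4π² + δ²) = 0.8694/√(39.48 + 0.756) = 0.8694/6.343 = 0.1371.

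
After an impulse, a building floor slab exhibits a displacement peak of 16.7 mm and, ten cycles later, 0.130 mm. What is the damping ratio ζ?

Logarithmic decrement δ = (1/n)·ln(x₀/x_n) = (1/10)·ln(16.7/0.130) = (1/10)·ln(128.5) = 0.4856.
ζ = δ/√(4π² + δ²) = 0.4856/√(39.48 + 0.236) = 0.4856/6.302 = 0.07705.

0.0771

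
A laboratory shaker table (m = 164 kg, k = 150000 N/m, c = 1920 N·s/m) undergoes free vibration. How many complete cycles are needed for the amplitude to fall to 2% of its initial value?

ζ = c/(2√(km)) = 1920/(2√(150000 × 164)) = 1920/9920 = 0.1936.
Logarithmic decrement δ = 2πζ/√(1 − ζ²) = 2π × 0.1936/√(1 − 0.0375) = 1.240.
x_n/x₀ = e^(−nδ) ≤ 0.02; take ln: n ≥ ln(1/0.02)/δ = 3.912/1.240 = 3.156.
So 4 complete cycles are required.

4 cycles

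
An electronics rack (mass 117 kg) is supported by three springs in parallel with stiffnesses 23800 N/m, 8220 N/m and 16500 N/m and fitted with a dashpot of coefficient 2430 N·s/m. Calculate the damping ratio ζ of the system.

0.510

Parallel springs add: k_eq = 23800 + 8220 + 16500 = 48520 N/m.
ω_n = √(k_eq/m) = √(48520/117) = 20.36 rad/s.
Critical damping c_c = 2√(k_eq·m) = 2√(48520 × 117) = 4765 N·s/m, so ζ = c/c_c = 2430/4765 = 0.5099.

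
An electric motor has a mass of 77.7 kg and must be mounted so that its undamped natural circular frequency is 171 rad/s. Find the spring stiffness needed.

k = m·ω_n² = 77.7 × 171.0² = 77.7 × 29240 = 2272000 N/m.

2270000 N/m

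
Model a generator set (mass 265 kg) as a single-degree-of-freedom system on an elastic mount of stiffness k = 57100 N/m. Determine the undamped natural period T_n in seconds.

0.428 s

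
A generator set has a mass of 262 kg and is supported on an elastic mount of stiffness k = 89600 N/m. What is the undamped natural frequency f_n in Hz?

2.94 Hz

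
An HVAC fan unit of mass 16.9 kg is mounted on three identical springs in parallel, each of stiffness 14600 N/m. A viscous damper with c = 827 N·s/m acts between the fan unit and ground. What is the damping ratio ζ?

0.481

Parallel springs add: k_eq = 3 × 14600 = 43800 N/m.
ω_n = √(k_eq/m) = √(43800/16.9) = 50.91 rad/s.
Critical damping c_c = 2√(k_eq·m) = 2√(43800 × 16.9) = 1721 N·s/m, so ζ = c/c_c = 827/1721 = 0.4806.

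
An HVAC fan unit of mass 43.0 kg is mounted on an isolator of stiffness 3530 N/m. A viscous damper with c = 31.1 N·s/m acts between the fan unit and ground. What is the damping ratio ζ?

0.0399

ω_n = √(k/m) = √(3530/43.0) = 9.061 rad/s.
Critical damping c_c = 2√(k·m) = 2√(3530 × 43.0) = 779.2 N·s/m, so ζ = c/c_c = 31.1/779.2 = 0.03991.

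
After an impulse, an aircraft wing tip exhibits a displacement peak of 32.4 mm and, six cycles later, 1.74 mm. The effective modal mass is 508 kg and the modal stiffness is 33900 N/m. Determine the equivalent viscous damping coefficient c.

Logarithmic decrement δ = (1/n)·ln(x₀/x_n) = (1/6)·ln(32.4/1.74) = (1/6)·ln(18.62) = 0.4874.
ζ = δ/√(4π² + δ²) = 0.4874/√(39.48 + 0.238) = 0.4874/6.302 = 0.07734.
c = ζ · 2√(km) = 0.07734 × 2√(33900 × 508) = 0.07734 × 8300 = 641.9 N·s/m.

642 N·s/m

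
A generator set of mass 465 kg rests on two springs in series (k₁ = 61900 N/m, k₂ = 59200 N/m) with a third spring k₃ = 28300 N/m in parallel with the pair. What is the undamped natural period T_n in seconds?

0.560 s

Series pair: k_s = k₁k₂/(k₁+k₂) = (61900)(59200)/(61900 + 59200) = 30260 N/m. In parallel with k₃: k_eq = 30260 + 28300 = 58560 N/m.
ω_n = √(k_eq/m) = √(58560/465) = √125.9 = 11.22 rad/s.
T_n = 2π/ω_n = 6.283/11.22 = 0.5599 s.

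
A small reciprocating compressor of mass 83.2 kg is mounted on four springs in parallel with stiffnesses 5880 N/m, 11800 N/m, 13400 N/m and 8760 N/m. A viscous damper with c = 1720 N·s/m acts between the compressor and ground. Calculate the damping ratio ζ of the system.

Parallel springs add: k_eq = 5880 + 11800 + 13400 + 8760 = 39840 N/m.
ω_n = √(k_eq/m) = √(39840/83.2) = 21.88 rad/s.
Critical damping c_c = 2√(k_eq·m) = 2√(39840 × 83.2) = 3641 N·s/m, so ζ = c/c_c = 1720/3641 = 0.4724.

0.472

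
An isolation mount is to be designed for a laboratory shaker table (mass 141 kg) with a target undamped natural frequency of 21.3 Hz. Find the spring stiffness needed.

ω_n = 2πf_n = 2π × 21.3 = 133.8 rad/s.
k = m·ω_n² = 141 × 133.8² = 141 × 17910 = 2525000 N/m.

2530000 N/m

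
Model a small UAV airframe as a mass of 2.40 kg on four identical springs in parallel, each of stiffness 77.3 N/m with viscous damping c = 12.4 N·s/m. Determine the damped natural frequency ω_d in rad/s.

Parallel springs add: k_eq = 4 × 77.3 = 309.2 N/m.
ω_n = √(k_eq/m) = √(309.2/2.40) = 11.35 rad/s.
Critical damping c_c = 2√(k_eq·m) = 2√(309.2 × 2.40) = 54.48 N·s/m, so ζ = c/c_c = 12.4/54.48 = 0.2276.
ω_d = ω_n√(1 − ζ²) = 11.35 × √(1 − 0.0518) = 11.05 rad/s.

11.1 rad/s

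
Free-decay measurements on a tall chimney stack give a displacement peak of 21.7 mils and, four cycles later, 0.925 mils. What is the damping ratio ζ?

Logarithmic decrement δ = (1/n)·ln(x₀/x_n) = (1/4)·ln(21.7/0.925) = (1/4)·ln(23.46) = 0.7888.
ζ = δ/√(4π² + δ²) = 0.7888/√(39.48 + 0.622) = 0.7888/6.333 = 0.1246.

0.125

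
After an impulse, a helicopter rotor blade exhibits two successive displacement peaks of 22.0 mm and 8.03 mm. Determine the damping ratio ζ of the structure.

Logarithmic decrement δ = (1/n)·ln(x₀/x_n) = (1/1)·ln(22.0/8.03) = (1/1)·ln(2.740) = 1.008.
ζ = δ/√(4π² + δ²) = 1.008/√(39.48 + 1.02) = 1.008/6.364 = 0.1584.

0.158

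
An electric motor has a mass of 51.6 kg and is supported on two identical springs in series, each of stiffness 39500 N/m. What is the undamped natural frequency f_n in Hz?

Series springs: 1/k_eq = 2/39500, so k_eq = 39500/2 = 19750 N/m.
ω_n = √(k_eq/m) = √(19750/51.6) = √382.8 = 19.56 rad/s.
f_n = ω_n/(2π) = 19.56/6.283 = 3.114 Hz.

3.11 Hz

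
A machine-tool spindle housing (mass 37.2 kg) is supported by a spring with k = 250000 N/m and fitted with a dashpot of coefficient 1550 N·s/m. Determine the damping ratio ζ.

0.254

ω_n = √(k/m) = √(250000/37.2) = 81.98 rad/s.
Critical damping c_c = 2√(k·m) = 2√(250000 × 37.2) = 6099 N·s/m, so ζ = c/c_c = 1550/6099 = 0.2541.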